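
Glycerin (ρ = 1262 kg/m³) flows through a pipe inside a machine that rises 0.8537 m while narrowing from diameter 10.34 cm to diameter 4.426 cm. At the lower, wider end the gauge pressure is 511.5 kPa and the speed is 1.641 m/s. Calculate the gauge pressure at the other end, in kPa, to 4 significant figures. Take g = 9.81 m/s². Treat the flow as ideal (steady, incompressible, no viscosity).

P₂ ≈ 452.0 kPa

Mass conservation (A₁v₁ = A₂v₂) gives v₂ = 1.641 × 83.97/15.39 = 8.956 m/s.
Applying Bernoulli between the two ends and solving for P₂: P₂ = P₁ + ½ρ(v₁² − v₂²) − ρgΔh.
P₂ = 511500 + ½·1262·(1.641² − 8.956²) − 1262·9.81·(+0.8537) = 511500 + (-48920) − (10570) = 452000 Pa.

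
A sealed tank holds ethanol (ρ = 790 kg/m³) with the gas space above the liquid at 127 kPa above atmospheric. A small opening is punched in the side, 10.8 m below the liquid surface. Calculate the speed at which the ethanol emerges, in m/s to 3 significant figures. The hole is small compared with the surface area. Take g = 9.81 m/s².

Take point 1 at the surface (v₁ ≈ 0) and point 2 at the hole (at atmospheric pressure). Bernoulli: P₁ + ρg h = P_atm + ½ρv₂².
With P₁ − P_atm = 127000 Pa, v₂ = √(2gh + 2ΔP/ρ) = √(2·9.81·10.8 + 2·127000/790) = 23.1 m/s.

v ≈ 23.1 m/s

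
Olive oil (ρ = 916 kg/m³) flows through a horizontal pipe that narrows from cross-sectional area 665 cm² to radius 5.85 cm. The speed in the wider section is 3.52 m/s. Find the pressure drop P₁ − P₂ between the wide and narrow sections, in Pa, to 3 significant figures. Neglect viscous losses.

The volume flow rate is constant, so v₂ = (A₁/A₂)v₁ = (665/108)·3.52 = 21.8 m/s.
Bernoulli (h₁ = h₂): P₁ − P₂ = ½ρ(v₂² − v₁²).
P₁ − P₂ = ½·916·(21.8² − 3.52²) = ½·916·462 = 211000 Pa.

ΔP = 211000 Pa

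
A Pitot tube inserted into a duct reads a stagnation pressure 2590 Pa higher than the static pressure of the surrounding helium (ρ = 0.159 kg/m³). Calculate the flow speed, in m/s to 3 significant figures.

v ≈ 180 m/s

The dynamic pressure equals the rise in static pressure at the stagnation point: ΔP = ½ρv².
v = √(2ΔP/ρ) = √(2·2590/0.159) = 180 m/s.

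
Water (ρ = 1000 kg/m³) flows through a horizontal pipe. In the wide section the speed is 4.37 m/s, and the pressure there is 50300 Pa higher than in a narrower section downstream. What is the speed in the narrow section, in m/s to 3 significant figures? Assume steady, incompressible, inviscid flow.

Along the level pipe P + ½ρv² is conserved, hence v₂² = v₁² + 2(P₁ − P₂)/ρ.
v₂ = √(4.37² + 2·50300/1000) = √(19.1 + 101) = 10.9 m/s.

v₂ ≈ 10.9 m/s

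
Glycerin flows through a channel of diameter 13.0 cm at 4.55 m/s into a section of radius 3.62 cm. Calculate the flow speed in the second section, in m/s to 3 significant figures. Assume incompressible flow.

Mass conservation (A₁v₁ = A₂v₂) gives v₂ = 4.55 × 133/41.2 = 14.7 m/s.

v₂ = 14.7 m/s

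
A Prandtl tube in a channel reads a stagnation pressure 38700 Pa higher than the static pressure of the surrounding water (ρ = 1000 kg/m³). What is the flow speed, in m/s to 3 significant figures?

Bernoulli between the free stream and the stagnation point: ½ρv² = P_stag − P_static.
v = √(2ΔP/ρ) = √(2·38700/1000) = 8.80 m/s.

v ≈ 8.80 m/s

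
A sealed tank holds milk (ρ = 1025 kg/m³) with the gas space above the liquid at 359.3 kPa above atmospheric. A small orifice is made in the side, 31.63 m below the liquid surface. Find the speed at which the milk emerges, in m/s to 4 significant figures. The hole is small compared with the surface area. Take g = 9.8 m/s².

Take point 1 at the surface (v₁ ≈ 0) and point 2 at the hole (at atmospheric pressure). Bernoulli: P₁ + ρg h = P_atm + ½ρv₂².
With P₁ − P_atm = 359300 Pa, v₂ = √(2gh + 2ΔP/ρ) = √(2·9.8·31.63 + 2·359300/1025) = 36.35 m/s.

36.35 m/s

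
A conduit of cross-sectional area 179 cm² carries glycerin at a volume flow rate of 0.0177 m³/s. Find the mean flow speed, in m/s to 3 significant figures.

v ≈ 0.989 m/s

Q = 0.0177 m³/s = 0.0177 m³/s.
v = Q/A = 0.0177 / 0.0179 = 0.989 m/s.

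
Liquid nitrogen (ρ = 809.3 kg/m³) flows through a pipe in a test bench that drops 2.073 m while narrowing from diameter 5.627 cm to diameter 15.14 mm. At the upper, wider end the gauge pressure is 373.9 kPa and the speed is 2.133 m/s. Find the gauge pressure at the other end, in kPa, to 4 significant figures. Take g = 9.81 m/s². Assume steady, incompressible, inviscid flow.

By continuity, v₂ = v₁·A₁/A₂ = 2.133·(24.87/1.800) = 29.46 m/s.
Bernoulli: P₁ + ½ρv₁² + ρg h₁ = P₂ + ½ρv₂² + ρg h₂, so P₂ = P₁ + ½ρ(v₁² − v₂²) − ρg(h₂ − h₁).
P₂ = 373900 + ½·809.3·(2.133² − 29.46²) − 809.3·9.81·(−2.073) = 373900 + (-349400) − (-16460) = 40910 Pa.

P₂ ≈ 40.91 kPa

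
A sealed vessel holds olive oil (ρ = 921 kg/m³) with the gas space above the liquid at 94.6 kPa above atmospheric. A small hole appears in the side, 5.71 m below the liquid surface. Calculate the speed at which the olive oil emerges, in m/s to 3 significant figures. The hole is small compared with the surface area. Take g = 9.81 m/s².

v ≈ 17.8 m/s

Take point 1 at the surface (v₁ ≈ 0) and point 2 at the hole (at atmospheric pressure). Bernoulli: P₁ + ρg h = P_atm + ½ρv₂².
With P₁ − P_atm = 94600 Pa, v₂ = √(2gh + 2ΔP/ρ) = √(2·9.81·5.71 + 2·94600/921) = 17.8 m/s.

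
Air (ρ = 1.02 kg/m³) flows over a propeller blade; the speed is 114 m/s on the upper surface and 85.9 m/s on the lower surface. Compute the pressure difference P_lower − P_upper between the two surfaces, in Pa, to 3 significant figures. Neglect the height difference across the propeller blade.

ΔP ≈ 2860 Pa

The pressure is lower where the speed is higher: ΔP = ½ρ(v_up² − v_low²).
ΔP = ½·1.02·(114² − 85.9²) = 2860 Pa.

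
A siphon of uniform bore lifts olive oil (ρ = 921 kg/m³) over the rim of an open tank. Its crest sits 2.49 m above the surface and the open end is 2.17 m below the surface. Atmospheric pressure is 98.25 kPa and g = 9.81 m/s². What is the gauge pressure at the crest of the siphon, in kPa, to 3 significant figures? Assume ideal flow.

From the surface to the outlet (both open to atmosphere, surface at rest): v = √(2g·h_out) = √(2·9.81·2.17) = 6.52 m/s.
The bore is uniform, so the speed at the crest is the same v. Bernoulli surface→crest: P_atm = P_top + ½ρv² + ρg·h_top.
P_top = 98250 − ½·921·6.52² − 921·9.81·2.49 = 56100 Pa. So P_gauge = P_top − P_atm = -42100 Pa.

P_gauge ≈ -42.1 kPa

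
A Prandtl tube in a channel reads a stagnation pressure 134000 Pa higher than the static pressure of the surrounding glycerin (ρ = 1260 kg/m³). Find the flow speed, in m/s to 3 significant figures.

At the stagnation point the flow is brought to rest, so Bernoulli gives P_stag − P_static = ½ρv².
v = √(2ΔP/ρ) = √(2·134000/1260) = 14.6 m/s.

v ≈ 14.6 m/s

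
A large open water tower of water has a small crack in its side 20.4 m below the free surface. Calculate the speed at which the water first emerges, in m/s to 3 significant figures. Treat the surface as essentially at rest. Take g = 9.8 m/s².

20.0 m/s

With the surface at rest and both surface and jet at atmospheric pressure, Bernoulli gives ρg h = ½ρv², so v = √(2gh) = √(2·9.8·20.4) = 20.0 m/s.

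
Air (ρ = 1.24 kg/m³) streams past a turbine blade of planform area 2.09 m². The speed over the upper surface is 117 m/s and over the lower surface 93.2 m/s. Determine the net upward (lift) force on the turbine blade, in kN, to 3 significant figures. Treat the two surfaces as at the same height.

F ≈ 6.48 kN

The faster flow above has the lower pressure; Bernoulli (same height) gives ΔP = ½ρ(v_up² − v_low²).
ΔP = ½·1.24·(117² − 93.2²) = 3100 Pa.
Lift = ΔP · A = 3100 × 2.09 = 6480 N.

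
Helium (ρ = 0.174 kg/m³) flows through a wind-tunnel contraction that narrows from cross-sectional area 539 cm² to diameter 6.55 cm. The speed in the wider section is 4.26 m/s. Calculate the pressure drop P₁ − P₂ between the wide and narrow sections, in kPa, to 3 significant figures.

The volume flow rate is constant, so v₂ = (A₁/A₂)v₁ = (539/33.7)·4.26 = 68.1 m/s.
The pipe is horizontal, so Bernoulli reduces to P₁ + ½ρv₁² = P₂ + ½ρv₂².
P₁ − P₂ = ½·0.174·(68.1² − 4.26²) = ½·0.174·4630 = 402 Pa.

ΔP = 0.402 kPa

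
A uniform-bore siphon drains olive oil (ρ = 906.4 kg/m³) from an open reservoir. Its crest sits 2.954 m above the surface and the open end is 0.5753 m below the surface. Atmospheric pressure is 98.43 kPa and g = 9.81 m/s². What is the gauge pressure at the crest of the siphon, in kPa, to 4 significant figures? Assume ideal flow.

The outlet speed comes from Torricelli: v = √(2g·0.5753) = 3.360 m/s.
The bore is uniform, so the speed at the crest is the same v. Bernoulli surface→crest: P_atm = P_top + ½ρv² + ρg·h_top.
P_top = 98430 − ½·906.4·3.360² − 906.4·9.81·2.954 = 67050 Pa. So P_gauge = P_top − P_atm = -31380 Pa.

P_gauge ≈ -31.38 kPa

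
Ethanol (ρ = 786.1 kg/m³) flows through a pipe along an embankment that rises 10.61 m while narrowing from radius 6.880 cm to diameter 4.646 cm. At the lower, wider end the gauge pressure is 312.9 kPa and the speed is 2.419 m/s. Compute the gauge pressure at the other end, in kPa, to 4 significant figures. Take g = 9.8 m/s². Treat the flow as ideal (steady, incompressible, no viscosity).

Mass conservation (A₁v₁ = A₂v₂) gives v₂ = 2.419 × 148.7/16.95 = 21.22 m/s.
Bernoulli: P₁ + ½ρv₁² + ρg h₁ = P₂ + ½ρv₂² + ρg h₂, so P₂ = P₁ + ½ρ(v₁² − v₂²) − ρg(h₂ − h₁).
P₂ = 312900 + ½·786.1·(2.419² − 21.22²) − 786.1·9.8·(+10.61) = 312900 + (-174700) − (81740) = 56500 Pa.

56.50 kPa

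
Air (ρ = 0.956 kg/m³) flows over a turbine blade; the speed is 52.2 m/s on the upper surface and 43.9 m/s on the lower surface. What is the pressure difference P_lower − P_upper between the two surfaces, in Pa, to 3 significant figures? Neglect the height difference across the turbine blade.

The pressure is lower where the speed is higher: ΔP = ½ρ(v_up² − v_low²).
ΔP = ½·0.956·(52.2² − 43.9²) = 381 Pa.

ΔP ≈ 381 Pa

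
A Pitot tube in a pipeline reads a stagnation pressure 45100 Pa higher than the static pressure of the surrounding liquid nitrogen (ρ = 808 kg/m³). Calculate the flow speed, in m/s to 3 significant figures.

10.6 m/s

At the stagnation point the flow is brought to rest, so Bernoulli gives P_stag − P_static = ½ρv².
v = √(2ΔP/ρ) = √(2·45100/808) = 10.6 m/s.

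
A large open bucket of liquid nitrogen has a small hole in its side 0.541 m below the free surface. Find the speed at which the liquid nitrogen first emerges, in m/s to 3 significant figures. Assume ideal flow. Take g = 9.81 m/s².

Torricelli's result v = √(2gh) gives v = √(2·9.81·0.541) = 3.26 m/s.

3.26 m/s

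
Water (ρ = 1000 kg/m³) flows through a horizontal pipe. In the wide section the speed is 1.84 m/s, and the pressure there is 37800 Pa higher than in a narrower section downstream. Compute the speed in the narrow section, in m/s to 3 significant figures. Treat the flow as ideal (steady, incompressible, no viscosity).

8.89 m/s

Along the level pipe P + ½ρv² is conserved, hence v₂² = v₁² + 2(P₁ − P₂)/ρ.
v₂ = √(1.84² + 2·37800/1000) = √(3.39 + 75.6) = 8.89 m/s.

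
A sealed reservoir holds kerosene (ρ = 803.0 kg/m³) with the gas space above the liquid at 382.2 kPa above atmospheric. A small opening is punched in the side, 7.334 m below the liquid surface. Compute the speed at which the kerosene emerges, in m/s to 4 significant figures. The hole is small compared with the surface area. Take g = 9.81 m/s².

Take point 1 at the surface (v₁ ≈ 0) and point 2 at the hole (at atmospheric pressure). Bernoulli: P₁ + ρg h = P_atm + ½ρv₂².
With P₁ − P_atm = 382200 Pa, v₂ = √(2gh + 2ΔP/ρ) = √(2·9.81·7.334 + 2·382200/803.0) = 33.10 m/s.

v ≈ 33.10 m/s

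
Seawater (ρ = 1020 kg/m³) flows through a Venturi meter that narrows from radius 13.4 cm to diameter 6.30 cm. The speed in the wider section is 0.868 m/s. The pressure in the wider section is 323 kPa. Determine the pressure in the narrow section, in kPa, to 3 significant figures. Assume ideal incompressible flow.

By continuity, v₂ = v₁·A₁/A₂ = 0.868·(564/31.2) = 15.7 m/s.
The pipe is horizontal, so Bernoulli reduces to P₁ + ½ρv₁² = P₂ + ½ρv₂².
P₂ = P₁ − ½ρ(v₂² − v₁²) = 323000 − ½·1020·(15.7² − 0.868²) = 323000 − 125000 = 198000 Pa.

198 kPa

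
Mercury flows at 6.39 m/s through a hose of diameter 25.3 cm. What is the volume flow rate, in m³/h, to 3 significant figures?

1160 m³/h

Q = A·v = 0.0503 m² × 6.39 m/s = 0.321 m³/s.
Converting: 0.321 m³/s × 3600 = 1160 m³/h.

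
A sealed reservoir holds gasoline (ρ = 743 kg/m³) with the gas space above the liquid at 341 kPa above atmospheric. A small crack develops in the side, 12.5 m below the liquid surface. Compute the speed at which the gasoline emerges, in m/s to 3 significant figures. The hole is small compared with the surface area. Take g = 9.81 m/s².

34.1 m/s

Take point 1 at the surface (v₁ ≈ 0) and point 2 at the hole (at atmospheric pressure). Bernoulli: P₁ + ρg h = P_atm + ½ρv₂².
With P₁ − P_atm = 341000 Pa, v₂ = √(2gh + 2ΔP/ρ) = √(2·9.81·12.5 + 2·341000/743) = 34.1 m/s.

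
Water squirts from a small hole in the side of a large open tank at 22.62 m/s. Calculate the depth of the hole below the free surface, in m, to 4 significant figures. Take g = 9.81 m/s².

h = 26.08 m

Inverting v = √(2gh) gives h = v² / 2g.
h = 22.62²/(2·9.81) = 511.7/19.62 = 26.08 m.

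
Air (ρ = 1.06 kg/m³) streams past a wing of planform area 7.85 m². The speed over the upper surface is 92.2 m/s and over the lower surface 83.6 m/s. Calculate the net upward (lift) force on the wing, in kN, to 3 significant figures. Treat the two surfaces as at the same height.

F ≈ 6.29 kN

From P + ½ρv² = const at equal height, P_low − P_up = ½ρ(v_up² − v_low²).
ΔP = ½·1.06·(92.2² − 83.6²) = 801 Pa.
Lift = ΔP · A = 801 × 7.85 = 6290 N.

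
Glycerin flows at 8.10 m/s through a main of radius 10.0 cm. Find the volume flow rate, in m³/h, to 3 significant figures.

Q ≈ 916 m³/h

Q = A·v = 0.0314 m² × 8.10 m/s = 0.254 m³/s.
Converting: 0.254 m³/s × 3600 = 916 m³/h.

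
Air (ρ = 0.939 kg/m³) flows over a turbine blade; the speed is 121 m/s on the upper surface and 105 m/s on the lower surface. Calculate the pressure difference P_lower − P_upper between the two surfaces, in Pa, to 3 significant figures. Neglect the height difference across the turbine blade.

ΔP ≈ 1700 Pa

With negligible Δh, P + ½ρv² is constant, so P_low − P_up = ½ρ(v_up² − v_low²).
ΔP = ½·0.939·(121² − 105²) = 1700 Pa.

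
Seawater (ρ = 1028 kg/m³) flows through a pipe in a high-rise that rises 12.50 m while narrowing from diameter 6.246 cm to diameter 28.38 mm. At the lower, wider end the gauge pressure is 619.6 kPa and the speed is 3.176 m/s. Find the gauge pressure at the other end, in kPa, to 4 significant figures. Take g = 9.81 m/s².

P₂ ≈ 377.1 kPa

The volume flow rate is constant, so v₂ = (A₁/A₂)v₁ = (30.64/6.326)·3.176 = 15.38 m/s.
Energy conservation along the streamline gives P₂ = P₁ − ½ρ(v₂² − v₁²) − ρg(h₂ − h₁).
P₂ = 619600 + ½·1028·(3.176² − 15.38²) − 1028·9.81·(+12.50) = 619600 + (-116500) − (126100) = 377100 Pa.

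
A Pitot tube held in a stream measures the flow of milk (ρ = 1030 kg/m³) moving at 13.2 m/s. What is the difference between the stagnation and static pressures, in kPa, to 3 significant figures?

The dynamic pressure equals the rise in static pressure at the stagnation point: ΔP = ½ρv².
ΔP = ½·1030·13.2² = 89700 Pa.

89.7 kPa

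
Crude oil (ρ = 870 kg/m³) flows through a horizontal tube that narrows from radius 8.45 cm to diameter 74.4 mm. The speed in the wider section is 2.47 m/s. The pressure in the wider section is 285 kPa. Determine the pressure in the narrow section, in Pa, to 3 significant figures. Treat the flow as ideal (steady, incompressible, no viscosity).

Continuity gives A₁v₁ = A₂v₂, so v₂ = (224 cm²)/(43.5 cm²) × 2.47 m/s = 12.7 m/s.
With no height change, Bernoulli's equation is P₁ + ½ρv₁² = P₂ + ½ρv₂².
P₂ = P₁ − ½ρ(v₂² − v₁²) = 285000 − ½·870·(12.7² − 2.47²) = 285000 − 68000 = 217000 Pa.

217000 Pa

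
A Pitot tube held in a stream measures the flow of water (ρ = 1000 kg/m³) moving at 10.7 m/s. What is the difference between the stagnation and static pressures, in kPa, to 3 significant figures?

At the stagnation point the flow is brought to rest, so Bernoulli gives P_stag − P_static = ½ρv².
ΔP = ½·1000·10.7² = 57200 Pa.

ΔP ≈ 57.2 kPa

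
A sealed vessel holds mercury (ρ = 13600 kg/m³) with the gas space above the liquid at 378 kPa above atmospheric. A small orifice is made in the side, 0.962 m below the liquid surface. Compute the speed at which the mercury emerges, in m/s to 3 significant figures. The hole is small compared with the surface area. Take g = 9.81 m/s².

Take point 1 at the surface (v₁ ≈ 0) and point 2 at the hole (at atmospheric pressure). Bernoulli: P₁ + ρg h = P_atm + ½ρv₂².
With P₁ − P_atm = 378000 Pa, v₂ = √(2gh + 2ΔP/ρ) = √(2·9.81·0.962 + 2·378000/13600) = 8.63 m/s.

v ≈ 8.63 m/s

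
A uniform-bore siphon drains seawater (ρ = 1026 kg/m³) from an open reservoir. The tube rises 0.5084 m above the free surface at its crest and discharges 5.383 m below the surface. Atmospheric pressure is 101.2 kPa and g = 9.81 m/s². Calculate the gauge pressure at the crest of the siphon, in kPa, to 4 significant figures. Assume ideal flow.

-59.30 kPa

From the surface to the outlet (both open to atmosphere, surface at rest): v = √(2g·h_out) = √(2·9.81·5.383) = 10.28 m/s.
The bore is uniform, so the speed at the crest is the same v. Bernoulli surface→crest: P_atm = P_top + ½ρv² + ρg·h_top.
P_top = 101200 − ½·1026·10.28² − 1026·9.81·0.5084 = 41900 Pa. So P_gauge = P_top − P_atm = -59300 Pa.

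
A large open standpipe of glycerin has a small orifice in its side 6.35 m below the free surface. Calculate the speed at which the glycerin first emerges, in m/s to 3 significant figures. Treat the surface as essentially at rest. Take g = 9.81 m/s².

Bernoulli from surface to hole (P equal, v_surface ≈ 0): v = √(2gh) = √(2×9.81×6.35) = 11.2 m/s.

v ≈ 11.2 m/s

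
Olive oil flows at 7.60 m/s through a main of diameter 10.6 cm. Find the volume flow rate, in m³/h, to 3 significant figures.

Q = A·v = 0.00882 m² × 7.60 m/s = 0.0671 m³/s.
Converting: 0.0671 m³/s × 3600 = 241 m³/h.

Q ≈ 241 m³/h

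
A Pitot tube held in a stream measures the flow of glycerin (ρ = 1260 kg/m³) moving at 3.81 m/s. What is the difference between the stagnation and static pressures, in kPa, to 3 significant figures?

The dynamic pressure equals the rise in static pressure at the stagnation point: ΔP = ½ρv².
ΔP = ½·1260·3.81² = 9150 Pa.

9.15 kPa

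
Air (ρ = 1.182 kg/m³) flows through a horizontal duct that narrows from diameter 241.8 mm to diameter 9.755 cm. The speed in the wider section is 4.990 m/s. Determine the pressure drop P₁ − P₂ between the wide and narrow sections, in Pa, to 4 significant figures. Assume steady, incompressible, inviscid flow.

Continuity gives A₁v₁ = A₂v₂, so v₂ = (459.2 cm²)/(74.74 cm²) × 4.990 m/s = 30.66 m/s.
The pipe is horizontal, so Bernoulli reduces to P₁ + ½ρv₁² = P₂ + ½ρv₂².
P₁ − P₂ = ½·1.182·(30.66² − 4.990²) = ½·1.182·915.1 = 540.8 Pa.

540.8 Pa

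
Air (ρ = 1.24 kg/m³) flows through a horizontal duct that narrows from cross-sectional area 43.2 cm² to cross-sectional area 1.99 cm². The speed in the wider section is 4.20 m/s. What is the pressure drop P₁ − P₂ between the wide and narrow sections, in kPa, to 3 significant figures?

ΔP ≈ 5.14 kPa

By continuity, v₂ = v₁·A₁/A₂ = 4.20·(43.2/1.99) = 91.2 m/s.
Along the horizontal streamline, P + ½ρv² is constant.
P₁ − P₂ = ½·1.24·(91.2² − 4.20²) = ½·1.24·8300 = 5140 Pa.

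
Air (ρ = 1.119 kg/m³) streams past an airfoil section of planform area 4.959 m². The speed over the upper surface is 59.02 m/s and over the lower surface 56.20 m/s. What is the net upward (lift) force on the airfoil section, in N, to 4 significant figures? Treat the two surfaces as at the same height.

From P + ½ρv² = const at equal height, P_low − P_up = ½ρ(v_up² − v_low²).
ΔP = ½·1.119·(59.02² − 56.20²) = 181.8 Pa.
Lift = ΔP · A = 181.8 × 4.959 = 901.5 N.

901.5 N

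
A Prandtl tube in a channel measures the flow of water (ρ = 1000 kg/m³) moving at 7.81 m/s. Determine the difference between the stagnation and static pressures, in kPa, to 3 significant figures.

Bernoulli between the free stream and the stagnation point: ½ρv² = P_stag − P_static.
ΔP = ½·1000·7.81² = 30500 Pa.

ΔP = 30.5 kPa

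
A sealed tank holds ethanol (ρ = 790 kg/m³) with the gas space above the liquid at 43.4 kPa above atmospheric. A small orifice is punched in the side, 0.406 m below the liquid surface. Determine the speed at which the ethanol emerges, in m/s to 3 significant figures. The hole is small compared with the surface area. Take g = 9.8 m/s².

Take point 1 at the surface (v₁ ≈ 0) and point 2 at the hole (at atmospheric pressure). Bernoulli: P₁ + ρg h = P_atm + ½ρv₂².
With P₁ − P_atm = 43400 Pa, v₂ = √(2gh + 2ΔP/ρ) = √(2·9.8·0.406 + 2·43400/790) = 10.9 m/s.

v ≈ 10.9 m/s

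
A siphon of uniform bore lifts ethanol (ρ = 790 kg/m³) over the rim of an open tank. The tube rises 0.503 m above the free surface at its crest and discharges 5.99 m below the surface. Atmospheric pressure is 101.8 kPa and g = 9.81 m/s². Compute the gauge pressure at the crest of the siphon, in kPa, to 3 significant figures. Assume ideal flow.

Bernoulli surface→outlet gives ½v² = g·h_out, so v = √(2·9.81·5.99) = 10.8 m/s.
Continuity keeps v the same throughout the tube; from surface to crest, P_atm + 0 = P_top + ½ρv² + ρg·h_top.
P_top = 101800 − ½·790·10.8² − 790·9.81·0.503 = 51500 Pa. So P_gauge = P_top − P_atm = -50300 Pa.

P_gauge ≈ -50.3 kPa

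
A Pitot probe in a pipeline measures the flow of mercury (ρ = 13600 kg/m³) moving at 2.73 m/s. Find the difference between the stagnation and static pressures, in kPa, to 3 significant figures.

The dynamic pressure equals the rise in static pressure at the stagnation point: ΔP = ½ρv².
ΔP = ½·13600·2.73² = 50700 Pa.

ΔP = 50.7 kPa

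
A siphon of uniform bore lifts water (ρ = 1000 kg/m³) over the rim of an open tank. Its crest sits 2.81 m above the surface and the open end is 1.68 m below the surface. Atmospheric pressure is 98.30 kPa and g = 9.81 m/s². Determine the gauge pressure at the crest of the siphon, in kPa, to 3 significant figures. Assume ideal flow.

P_gauge = -44.0 kPa

Bernoulli surface→outlet gives ½v² = g·h_out, so v = √(2·9.81·1.68) = 5.74 m/s.
Continuity keeps v the same throughout the tube; from surface to crest, P_atm + 0 = P_top + ½ρv² + ρg·h_top.
P_top = 98300 − ½·1000·5.74² − 1000·9.81·2.81 = 54300 Pa. So P_gauge = P_top − P_atm = -44000 Pa.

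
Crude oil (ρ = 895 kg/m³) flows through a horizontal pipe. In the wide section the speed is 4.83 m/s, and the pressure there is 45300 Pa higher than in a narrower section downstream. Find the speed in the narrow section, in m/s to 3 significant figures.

v₂ ≈ 11.2 m/s

With h₁ = h₂, rearranging Bernoulli gives v₂ = √(v₁² + 2ΔP/ρ).
v₂ = √(4.83² + 2·45300/895) = √(23.3 + 101) = 11.2 m/s.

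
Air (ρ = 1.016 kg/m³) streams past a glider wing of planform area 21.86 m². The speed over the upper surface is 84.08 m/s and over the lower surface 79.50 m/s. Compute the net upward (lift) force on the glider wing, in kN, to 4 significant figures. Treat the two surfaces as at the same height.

F ≈ 8.320 kN

With equal heights on the two surfaces, Bernoulli gives P_lower − P_upper = ½ρ(v_upper² − v_lower²).
ΔP = ½·1.016·(84.08² − 79.50²) = 380.6 Pa.
Lift = ΔP · A = 380.6 × 21.86 = 8320 N.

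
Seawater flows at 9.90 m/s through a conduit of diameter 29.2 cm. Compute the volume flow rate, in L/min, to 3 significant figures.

Q = 39800 L/min

Q = A·v = 0.0670 m² × 9.90 m/s = 0.663 m³/s.
Converting: 0.663 m³/s × 60000 = 39800 L/min.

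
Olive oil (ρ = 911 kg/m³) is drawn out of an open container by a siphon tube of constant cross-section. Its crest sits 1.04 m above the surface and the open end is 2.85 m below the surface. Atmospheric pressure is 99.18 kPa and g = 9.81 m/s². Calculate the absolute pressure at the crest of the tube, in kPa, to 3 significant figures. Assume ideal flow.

The outlet speed comes from Torricelli: v = √(2g·2.85) = 7.48 m/s.
Continuity keeps v the same throughout the tube; from surface to crest, P_atm + 0 = P_top + ½ρv² + ρg·h_top.
P_top = 99180 − ½·911·7.48² − 911·9.81·1.04 = 64400 Pa.

64.4 kPa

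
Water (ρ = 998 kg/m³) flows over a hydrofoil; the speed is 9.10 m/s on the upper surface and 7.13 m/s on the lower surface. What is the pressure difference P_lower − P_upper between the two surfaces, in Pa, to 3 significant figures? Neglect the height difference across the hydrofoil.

ΔP ≈ 16000 Pa

The pressure is lower where the speed is higher: ΔP = ½ρ(v_up² − v_low²).
ΔP = ½·998·(9.10² − 7.13²) = 16000 Pa.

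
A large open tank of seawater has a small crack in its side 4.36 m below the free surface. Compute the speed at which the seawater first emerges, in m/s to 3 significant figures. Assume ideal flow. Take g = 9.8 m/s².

v ≈ 9.24 m/s

With the surface at rest and both surface and jet at atmospheric pressure, Bernoulli gives ρg h = ½ρv², so v = √(2gh) = √(2·9.8·4.36) = 9.24 m/s.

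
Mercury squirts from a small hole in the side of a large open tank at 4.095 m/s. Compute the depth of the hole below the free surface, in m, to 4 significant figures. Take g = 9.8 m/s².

Inverting v = √(2gh) gives h = v² / 2g.
h = 4.095²/(2·9.8) = 16.77/19.60 = 0.8556 m.

0.8556 m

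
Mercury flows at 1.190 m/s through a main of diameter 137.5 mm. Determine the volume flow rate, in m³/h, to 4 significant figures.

Q = A·v = 0.01485 m² × 1.190 m/s = 0.01767 m³/s.
Converting: 0.01767 m³/s × 3600 = 63.61 m³/h.

Q ≈ 63.61 m³/h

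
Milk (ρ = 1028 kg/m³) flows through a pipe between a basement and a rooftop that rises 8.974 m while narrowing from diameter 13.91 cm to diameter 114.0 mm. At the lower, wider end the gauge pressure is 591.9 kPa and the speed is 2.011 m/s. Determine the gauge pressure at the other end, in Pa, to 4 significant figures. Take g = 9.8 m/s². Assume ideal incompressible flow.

P₂ ≈ 499000 Pa

Mass conservation (A₁v₁ = A₂v₂) gives v₂ = 2.011 × 152.0/102.1 = 2.994 m/s.
Applying Bernoulli between the two ends and solving for P₂: P₂ = P₁ + ½ρ(v₁² − v₂²) − ρgΔh.
P₂ = 591900 + ½·1028·(2.011² − 2.994²) − 1028·9.8·(+8.974) = 591900 + (-2529) − (90410) = 499000 Pa.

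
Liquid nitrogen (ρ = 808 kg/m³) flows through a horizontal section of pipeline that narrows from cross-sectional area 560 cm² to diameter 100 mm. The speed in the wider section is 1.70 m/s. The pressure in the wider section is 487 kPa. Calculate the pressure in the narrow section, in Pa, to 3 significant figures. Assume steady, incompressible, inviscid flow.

429000 Pa

By continuity, v₂ = v₁·A₁/A₂ = 1.70·(560/78.5) = 12.1 m/s.
Along the horizontal streamline, P + ½ρv² is constant.
P₂ = P₁ − ½ρ(v₂² − v₁²) = 487000 − ½·808·(12.1² − 1.70²) = 487000 − 58200 = 429000 Pa.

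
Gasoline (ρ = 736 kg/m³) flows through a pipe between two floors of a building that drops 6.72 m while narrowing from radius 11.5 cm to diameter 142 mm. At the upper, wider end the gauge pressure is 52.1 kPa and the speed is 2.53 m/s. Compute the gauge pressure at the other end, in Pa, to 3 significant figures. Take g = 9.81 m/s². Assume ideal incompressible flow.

By continuity, v₂ = v₁·A₁/A₂ = 2.53·(415/158) = 6.64 m/s.
Applying Bernoulli between the two ends and solving for P₂: P₂ = P₁ + ½ρ(v₁² − v₂²) − ρgΔh.
P₂ = 52100 + ½·736·(2.53² − 6.64²) − 736·9.81·(−6.72) = 52100 + (-13900) − (-48500) = 86800 Pa.

86800 Pa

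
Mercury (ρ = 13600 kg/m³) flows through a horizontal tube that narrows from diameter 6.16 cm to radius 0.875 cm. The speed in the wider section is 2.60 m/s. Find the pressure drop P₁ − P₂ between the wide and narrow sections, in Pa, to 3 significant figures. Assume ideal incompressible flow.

By continuity, v₂ = v₁·A₁/A₂ = 2.60·(29.8/2.41) = 32.2 m/s.
Along the horizontal streamline, P + ½ρv² is constant.
P₁ − P₂ = ½·13600·(32.2² − 2.60²) = ½·13600·1030 = 7010000 Pa.

ΔP ≈ 7010000 Pa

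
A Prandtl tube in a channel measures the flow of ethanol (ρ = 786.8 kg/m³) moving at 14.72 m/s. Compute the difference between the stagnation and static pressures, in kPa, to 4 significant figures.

Bernoulli between the free stream and the stagnation point: ½ρv² = P_stag − P_static.
ΔP = ½·786.8·14.72² = 85240 Pa.

ΔP ≈ 85.24 kPa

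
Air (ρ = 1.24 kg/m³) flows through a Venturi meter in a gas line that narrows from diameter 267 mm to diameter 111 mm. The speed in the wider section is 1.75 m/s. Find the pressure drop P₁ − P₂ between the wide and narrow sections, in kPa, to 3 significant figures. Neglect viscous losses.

ΔP ≈ 0.0617 kPa

Continuity gives A₁v₁ = A₂v₂, so v₂ = (560 cm²)/(96.8 cm²) × 1.75 m/s = 10.1 m/s.
The pipe is horizontal, so Bernoulli reduces to P₁ + ½ρv₁² = P₂ + ½ρv₂².
P₁ − P₂ = ½·1.24·(10.1² − 1.75²) = ½·1.24·99.5 = 61.7 Pa.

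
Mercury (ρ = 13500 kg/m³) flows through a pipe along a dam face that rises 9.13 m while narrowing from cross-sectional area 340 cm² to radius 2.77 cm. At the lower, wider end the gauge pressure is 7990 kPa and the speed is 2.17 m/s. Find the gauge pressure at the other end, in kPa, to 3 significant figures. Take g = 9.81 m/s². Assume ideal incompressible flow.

P₂ = 489 kPa

Mass conservation (A₁v₁ = A₂v₂) gives v₂ = 2.17 × 340/24.1 = 30.6 m/s.
Bernoulli: P₁ + ½ρv₁² + ρg h₁ = P₂ + ½ρv₂² + ρg h₂, so P₂ = P₁ + ½ρ(v₁² − v₂²) − ρg(h₂ − h₁).
P₂ = 7990000 + ½·13500·(2.17² − 30.6²) − 13500·9.81·(+9.13) = 7990000 + (-6290000) − (1210000) = 489000 Pa.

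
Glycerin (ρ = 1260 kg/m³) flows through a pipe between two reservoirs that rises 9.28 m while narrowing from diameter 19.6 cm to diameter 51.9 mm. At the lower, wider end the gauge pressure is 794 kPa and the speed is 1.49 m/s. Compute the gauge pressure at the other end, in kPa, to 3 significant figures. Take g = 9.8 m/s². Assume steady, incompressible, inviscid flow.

Continuity gives A₁v₁ = A₂v₂, so v₂ = (302 cm²)/(21.2 cm²) × 1.49 m/s = 21.3 m/s.
Bernoulli: P₁ + ½ρv₁² + ρg h₁ = P₂ + ½ρv₂² + ρg h₂, so P₂ = P₁ + ½ρ(v₁² − v₂²) − ρg(h₂ − h₁).
P₂ = 794000 + ½·1260·(1.49² − 21.3²) − 1260·9.8·(+9.28) = 794000 + (-283000) − (115000) = 396000 Pa.

396 kPa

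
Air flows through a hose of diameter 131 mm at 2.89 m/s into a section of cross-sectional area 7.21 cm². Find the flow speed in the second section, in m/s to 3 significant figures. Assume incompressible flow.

54.0 m/s

By continuity, v₂ = v₁·A₁/A₂ = 2.89·(135/7.21) = 54.0 m/s.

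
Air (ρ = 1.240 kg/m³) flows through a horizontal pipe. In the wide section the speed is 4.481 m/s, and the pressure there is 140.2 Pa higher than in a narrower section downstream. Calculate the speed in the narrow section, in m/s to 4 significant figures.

v₂ ≈ 15.69 m/s

With h₁ = h₂, rearranging Bernoulli gives v₂ = √(v₁² + 2ΔP/ρ).
v₂ = √(4.481² + 2·140.2/1.240) = √(20.08 + 226.1) = 15.69 m/s.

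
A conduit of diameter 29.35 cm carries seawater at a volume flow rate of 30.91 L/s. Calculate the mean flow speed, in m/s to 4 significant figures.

v ≈ 0.4569 m/s

Q = 30.91 L/s = 0.03091 m³/s.
v = Q/A = 0.03091 / 0.06766 = 0.4569 m/s.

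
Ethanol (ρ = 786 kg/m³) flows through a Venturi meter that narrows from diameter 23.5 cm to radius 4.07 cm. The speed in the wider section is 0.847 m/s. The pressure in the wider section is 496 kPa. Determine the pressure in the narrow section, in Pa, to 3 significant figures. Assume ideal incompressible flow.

P₂ ≈ 477000 Pa

The volume flow rate is constant, so v₂ = (A₁/A₂)v₁ = (434/52.0)·0.847 = 7.06 m/s.
With no height change, Bernoulli's equation is P₁ + ½ρv₁² = P₂ + ½ρv₂².
P₂ = P₁ − ½ρ(v₂² − v₁²) = 496000 − ½·786·(7.06² − 0.847²) = 496000 − 19300 = 477000 Pa.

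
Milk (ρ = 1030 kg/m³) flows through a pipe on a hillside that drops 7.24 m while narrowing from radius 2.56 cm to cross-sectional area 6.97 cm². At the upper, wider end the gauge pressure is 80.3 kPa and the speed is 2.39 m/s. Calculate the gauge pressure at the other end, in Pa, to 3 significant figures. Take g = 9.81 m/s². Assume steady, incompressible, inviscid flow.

P₂ ≈ 131000 Pa

Mass conservation (A₁v₁ = A₂v₂) gives v₂ = 2.39 × 20.6/6.97 = 7.06 m/s.
Applying Bernoulli between the two ends and solving for P₂: P₂ = P₁ + ½ρ(v₁² − v₂²) − ρgΔh.
P₂ = 80300 + ½·1030·(2.39² − 7.06²) − 1030·9.81·(−7.24) = 80300 + (-22700) − (-73200) = 131000 Pa.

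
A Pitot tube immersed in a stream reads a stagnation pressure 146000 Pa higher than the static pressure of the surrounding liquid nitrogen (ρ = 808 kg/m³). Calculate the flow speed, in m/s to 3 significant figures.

v ≈ 19.0 m/s

The dynamic pressure equals the rise in static pressure at the stagnation point: ΔP = ½ρv².
v = √(2ΔP/ρ) = √(2·146000/808) = 19.0 m/s.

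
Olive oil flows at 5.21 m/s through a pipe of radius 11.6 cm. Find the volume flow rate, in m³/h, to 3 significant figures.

Q = A·v = 0.0423 m² × 5.21 m/s = 0.220 m³/s.
Converting: 0.220 m³/s × 3600 = 793 m³/h.

Q = 793 m³/h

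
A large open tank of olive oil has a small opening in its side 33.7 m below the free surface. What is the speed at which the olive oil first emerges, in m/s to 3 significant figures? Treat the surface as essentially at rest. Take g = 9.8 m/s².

Bernoulli from surface to hole (P equal, v_surface ≈ 0): v = √(2gh) = √(2×9.8×33.7) = 25.7 m/s.

v ≈ 25.7 m/s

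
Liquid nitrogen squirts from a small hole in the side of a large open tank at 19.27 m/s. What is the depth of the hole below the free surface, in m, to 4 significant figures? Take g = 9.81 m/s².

For a small hole in a large open tank, ½v² = gh, giving h = v²/(2g).
h = 19.27²/(2·9.81) = 371.3/19.62 = 18.93 m.

h ≈ 18.93 m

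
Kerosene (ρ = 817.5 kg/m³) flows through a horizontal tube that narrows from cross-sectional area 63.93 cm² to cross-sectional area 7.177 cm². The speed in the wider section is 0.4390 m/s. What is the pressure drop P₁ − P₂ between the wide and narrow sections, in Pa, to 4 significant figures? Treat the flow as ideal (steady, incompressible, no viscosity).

Mass conservation (A₁v₁ = A₂v₂) gives v₂ = 0.4390 × 63.93/7.177 = 3.910 m/s.
The pipe is horizontal, so Bernoulli reduces to P₁ + ½ρv₁² = P₂ + ½ρv₂².
P₁ − P₂ = ½·817.5·(3.910² − 0.4390²) = ½·817.5·15.10 = 6172 Pa.

6172 Pa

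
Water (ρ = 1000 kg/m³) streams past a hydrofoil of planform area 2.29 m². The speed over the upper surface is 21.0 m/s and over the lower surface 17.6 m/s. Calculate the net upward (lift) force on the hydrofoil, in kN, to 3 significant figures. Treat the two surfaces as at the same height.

F ≈ 150 kN

With equal heights on the two surfaces, Bernoulli gives P_lower − P_upper = ½ρ(v_upper² − v_lower²).
ΔP = ½·1000·(21.0² − 17.6²) = 65600 Pa.
Lift = ΔP · A = 65600 × 2.29 = 150000 N.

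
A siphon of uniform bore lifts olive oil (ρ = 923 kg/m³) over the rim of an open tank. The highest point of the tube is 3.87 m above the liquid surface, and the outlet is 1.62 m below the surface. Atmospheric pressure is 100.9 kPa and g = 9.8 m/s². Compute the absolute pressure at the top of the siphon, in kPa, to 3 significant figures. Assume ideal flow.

51.2 kPa

From the surface to the outlet (both open to atmosphere, surface at rest): v = √(2g·h_out) = √(2·9.8·1.62) = 5.63 m/s.
The bore is uniform, so the speed at the crest is the same v. Bernoulli surface→crest: P_atm = P_top + ½ρv² + ρg·h_top.
P_top = 100900 − ½·923·5.63² − 923·9.8·3.87 = 51200 Pa.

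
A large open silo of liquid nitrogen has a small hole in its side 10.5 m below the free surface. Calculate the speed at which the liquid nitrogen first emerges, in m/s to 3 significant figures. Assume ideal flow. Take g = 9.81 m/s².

14.4 m/s

Bernoulli from surface to hole (P equal, v_surface ≈ 0): v = √(2gh) = √(2×9.81×10.5) = 14.4 m/s.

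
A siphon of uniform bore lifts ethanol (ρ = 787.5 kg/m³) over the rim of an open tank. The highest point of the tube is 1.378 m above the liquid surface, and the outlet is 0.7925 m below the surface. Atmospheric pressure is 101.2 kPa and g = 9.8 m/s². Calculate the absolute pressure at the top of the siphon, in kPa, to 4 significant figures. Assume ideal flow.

P_top = 84.45 kPa

The outlet speed comes from Torricelli: v = √(2g·0.7925) = 3.941 m/s.
With constant cross-section the crest speed equals v; applying Bernoulli from the surface up to the crest, P_top = P_atm − ½ρv² − ρg·h_top.
P_top = 101200 − ½·787.5·3.941² − 787.5·9.8·1.378 = 84450 Pa.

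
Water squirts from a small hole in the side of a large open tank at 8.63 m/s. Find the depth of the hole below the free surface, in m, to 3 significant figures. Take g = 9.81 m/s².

h ≈ 3.80 m

Inverting v = √(2gh) gives h = v² / 2g.
h = 8.63²/(2·9.81) = 74.5/19.62 = 3.80 m.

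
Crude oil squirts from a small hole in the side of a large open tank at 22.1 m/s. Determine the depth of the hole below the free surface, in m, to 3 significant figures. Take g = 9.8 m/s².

h = 24.9 m

Torricelli: v = √(2gh), so h = v²/(2g).
h = 22.1²/(2·9.8) = 488/19.60 = 24.9 m.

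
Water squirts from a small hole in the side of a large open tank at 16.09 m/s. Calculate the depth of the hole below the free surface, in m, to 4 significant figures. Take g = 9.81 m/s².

Torricelli: v = √(2gh), so h = v²/(2g).
h = 16.09²/(2·9.81) = 258.9/19.62 = 13.20 m.

h ≈ 13.20 m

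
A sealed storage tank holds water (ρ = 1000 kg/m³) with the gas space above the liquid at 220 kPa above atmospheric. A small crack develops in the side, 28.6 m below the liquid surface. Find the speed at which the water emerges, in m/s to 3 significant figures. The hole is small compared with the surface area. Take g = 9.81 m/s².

31.6 m/s

Take point 1 at the surface (v₁ ≈ 0) and point 2 at the hole (at atmospheric pressure). Bernoulli: P₁ + ρg h = P_atm + ½ρv₂².
With P₁ − P_atm = 220000 Pa, v₂ = √(2gh + 2ΔP/ρ) = √(2·9.81·28.6 + 2·220000/1000) = 31.6 m/s.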